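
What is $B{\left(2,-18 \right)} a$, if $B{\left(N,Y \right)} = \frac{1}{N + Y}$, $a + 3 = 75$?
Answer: $- \frac{9}{2} \approx -4.5$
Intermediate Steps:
$a = 72$ ($a = -3 + 75 = 72$)
$B{\left(2,-18 \right)} a = \frac{1}{2 - 18} \cdot 72 = \frac{1}{-16} \cdot 72 = \left(- \frac{1}{16}\right) 72 = - \frac{9}{2}$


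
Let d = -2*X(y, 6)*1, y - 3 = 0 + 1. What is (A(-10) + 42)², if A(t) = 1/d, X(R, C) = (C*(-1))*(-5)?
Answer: 6345361/3600 ≈ 1762.6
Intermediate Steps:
y = 4 (y = 3 + (0 + 1) = 3 + 1 = 4)
X(R, C) = 5*C (X(R, C) = -C*(-5) = 5*C)
d = -60 (d = -10*6*1 = -2*30*1 = -60*1 = -60)
A(t) = -1/60 (A(t) = 1/(-60) = -1/60)
(A(-10) + 42)² = (-1/60 + 42)² = (2519/60)² = 6345361/3600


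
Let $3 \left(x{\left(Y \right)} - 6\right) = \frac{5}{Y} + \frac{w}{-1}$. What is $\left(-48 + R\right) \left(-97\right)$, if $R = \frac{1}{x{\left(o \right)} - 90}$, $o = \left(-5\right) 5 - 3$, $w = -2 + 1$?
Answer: $\frac{32753796}{7033} \approx 4657.2$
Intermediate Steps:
$w = -1$
$o = -28$ ($o = -25 - 3 = -28$)
$x{\left(Y \right)} = \frac{19}{3} + \frac{5}{3 Y}$ ($x{\left(Y \right)} = 6 + \frac{\frac{5}{Y} - \frac{1}{-1}}{3} = 6 + \frac{\frac{5}{Y} - -1}{3} = 6 + \frac{\frac{5}{Y} + 1}{3} = 6 + \frac{1 + \frac{5}{Y}}{3} = 6 + \left(\frac{1}{3} + \frac{5}{3 Y}\right) = \frac{19}{3} + \frac{5}{3 Y}$)
$R = - \frac{84}{7033}$ ($R = \frac{1}{\frac{5 + 19 \left(-28\right)}{3 \left(-28\right)} - 90} = \frac{1}{\frac{1}{3} \left(- \frac{1}{28}\right) \left(5 - 532\right) - 90} = \frac{1}{\frac{1}{3} \left(- \frac{1}{28}\right) \left(-527\right) - 90} = \frac{1}{\frac{527}{84} - 90} = \frac{1}{- \frac{7033}{84}} = - \frac{84}{7033} \approx -0.011944$)
$\left(-48 + R\right) \left(-97\right) = \left(-48 - \frac{84}{7033}\right) \left(-97\right) = \left(- \frac{337668}{7033}\right) \left(-97\right) = \frac{32753796}{7033}$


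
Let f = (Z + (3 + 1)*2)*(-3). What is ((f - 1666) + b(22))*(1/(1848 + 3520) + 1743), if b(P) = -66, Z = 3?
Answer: -16514090125/5368 ≈ -3.0764e+6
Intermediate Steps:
f = -33 (f = (3 + (3 + 1)*2)*(-3) = (3 + 4*2)*(-3) = (3 + 8)*(-3) = 11*(-3) = -33)
((f - 1666) + b(22))*(1/(1848 + 3520) + 1743) = ((-33 - 1666) - 66)*(1/(1848 + 3520) + 1743) = (-1699 - 66)*(1/5368 + 1743) = -1765*(1/5368 + 1743) = -1765*9356425/5368 = -16514090125/5368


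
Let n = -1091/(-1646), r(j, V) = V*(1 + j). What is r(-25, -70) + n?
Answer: 2766371/1646 ≈ 1680.7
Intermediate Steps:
n = 1091/1646 (n = -1091*(-1/1646) = 1091/1646 ≈ 0.66282)
r(-25, -70) + n = -70*(1 - 25) + 1091/1646 = -70*(-24) + 1091/1646 = 1680 + 1091/1646 = 2766371/1646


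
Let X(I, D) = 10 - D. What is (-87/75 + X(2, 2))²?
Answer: 29241/625 ≈ 46.786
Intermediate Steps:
(-87/75 + X(2, 2))² = (-87/75 + (10 - 1*2))² = (-87*1/75 + (10 - 2))² = (-29/25 + 8)² = (171/25)² = 29241/625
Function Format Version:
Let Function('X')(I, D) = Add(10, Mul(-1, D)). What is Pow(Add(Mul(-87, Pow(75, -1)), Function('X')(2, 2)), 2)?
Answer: Rational(29241, 625) ≈ 46.786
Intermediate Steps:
Pow(Add(Mul(-87, Pow(75, -1)), Function('X')(2, 2)), 2) = Pow(Add(Mul(-87, Pow(75, -1)), Add(10, Mul(-1, 2))), 2) = Pow(Add(Mul(-87, Rational(1, 75)), Add(10, -2)), 2) = Pow(Add(Rational(-29, 25), 8), 2) = Pow(Rational(171, 25), 2) = Rational(29241, 625)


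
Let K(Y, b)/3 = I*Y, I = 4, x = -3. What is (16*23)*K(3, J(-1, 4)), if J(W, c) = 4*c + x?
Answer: 13248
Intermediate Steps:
J(W, c) = -3 + 4*c (J(W, c) = 4*c - 3 = -3 + 4*c)
K(Y, b) = 12*Y (K(Y, b) = 3*(4*Y) = 12*Y)
(16*23)*K(3, J(-1, 4)) = (16*23)*(12*3) = 368*36 = 13248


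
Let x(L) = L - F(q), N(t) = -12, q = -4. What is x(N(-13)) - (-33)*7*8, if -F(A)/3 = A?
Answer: 1824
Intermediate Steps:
F(A) = -3*A
x(L) = -12 + L (x(L) = L - (-3)*(-4) = L - 1*12 = L - 12 = -12 + L)
x(N(-13)) - (-33)*7*8 = (-12 - 12) - (-33)*7*8 = -24 - 33*(-7)*8 = -24 + 231*8 = -24 + 1848 = 1824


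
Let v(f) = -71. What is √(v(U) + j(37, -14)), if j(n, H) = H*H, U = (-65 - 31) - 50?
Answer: 5*√5 ≈ 11.180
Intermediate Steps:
U = -146 (U = -96 - 50 = -146)
j(n, H) = H²
√(v(U) + j(37, -14)) = √(-71 + (-14)²) = √(-71 + 196) = √125 = 5*√5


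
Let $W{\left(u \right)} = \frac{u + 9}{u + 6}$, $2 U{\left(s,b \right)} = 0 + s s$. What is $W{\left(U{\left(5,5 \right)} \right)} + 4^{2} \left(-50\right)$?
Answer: $- \frac{29557}{37} \approx -798.84$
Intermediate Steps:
$U{\left(s,b \right)} = \frac{s^{2}}{2}$ ($U{\left(s,b \right)} = \frac{0 + s s}{2} = \frac{0 + s^{2}}{2} = \frac{s^{2}}{2}$)
$W{\left(u \right)} = \frac{9 + u}{6 + u}$
$W{\left(U{\left(5,5 \right)} \right)} + 4^{2} \left(-50\right) = \frac{9 + \frac{5^{2}}{2}}{6 + \frac{5^{2}}{2}} + 4^{2} \left(-50\right) = \frac{9 + \frac{1}{2} \cdot 25}{6 + \frac{1}{2} \cdot 25} + 16 \left(-50\right) = \frac{9 + \frac{25}{2}}{6 + \frac{25}{2}} - 800 = \frac{1}{\frac{37}{2}} \cdot \frac{43}{2} - 800 = \frac{2}{37} \cdot \frac{43}{2} - 800 = \frac{43}{37} - 800 = - \frac{29557}{37}$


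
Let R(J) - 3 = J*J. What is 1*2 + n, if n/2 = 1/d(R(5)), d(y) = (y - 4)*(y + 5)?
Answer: 793/396 ≈ 2.0025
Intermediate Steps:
R(J) = 3 + J² (R(J) = 3 + J*J = 3 + J²)
d(y) = (-4 + y)*(5 + y)
n = 1/396 (n = 2/(-20 + (3 + 5²) + (3 + 5²)²) = 2/(-20 + (3 + 25) + (3 + 25)²) = 2/(-20 + 28 + 28²) = 2/(-20 + 28 + 784) = 2/792 = 2*(1/792) = 1/396 ≈ 0.0025253)
1*2 + n = 1*2 + 1/396 = 2 + 1/396 = 793/396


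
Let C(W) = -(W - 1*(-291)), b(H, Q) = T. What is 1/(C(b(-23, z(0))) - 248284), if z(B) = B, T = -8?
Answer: -1/248567 ≈ -4.0231e-6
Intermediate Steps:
b(H, Q) = -8
C(W) = -291 - W (C(W) = -(W + 291) = -(291 + W) = -291 - W)
1/(C(b(-23, z(0))) - 248284) = 1/((-291 - 1*(-8)) - 248284) = 1/((-291 + 8) - 248284) = 1/(-283 - 248284) = 1/(-248567) = -1/248567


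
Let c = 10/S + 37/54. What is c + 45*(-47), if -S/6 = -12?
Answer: -228331/108 ≈ -2114.2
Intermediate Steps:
S = 72 (S = -6*(-12) = 72)
c = 89/108 (c = 10/72 + 37/54 = 10*(1/72) + 37*(1/54) = 5/36 + 37/54 = 89/108 ≈ 0.82407)
c + 45*(-47) = 89/108 + 45*(-47) = 89/108 - 2115 = -228331/108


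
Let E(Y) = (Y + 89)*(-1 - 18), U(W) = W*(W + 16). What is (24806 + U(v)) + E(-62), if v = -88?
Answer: 30629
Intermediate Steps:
U(W) = W*(16 + W)
E(Y) = -1691 - 19*Y (E(Y) = (89 + Y)*(-19) = -1691 - 19*Y)
(24806 + U(v)) + E(-62) = (24806 - 88*(16 - 88)) + (-1691 - 19*(-62)) = (24806 - 88*(-72)) + (-1691 + 1178) = (24806 + 6336) - 513 = 31142 - 513 = 30629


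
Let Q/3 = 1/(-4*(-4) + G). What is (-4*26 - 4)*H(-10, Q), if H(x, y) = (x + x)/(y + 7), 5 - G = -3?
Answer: 5760/19 ≈ 303.16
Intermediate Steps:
G = 8 (G = 5 - 1*(-3) = 5 + 3 = 8)
Q = ⅛ (Q = 3/(-4*(-4) + 8) = 3/(16 + 8) = 3/24 = 3*(1/24) = ⅛ ≈ 0.12500)
H(x, y) = 2*x/(7 + y) (H(x, y) = (2*x)/(7 + y) = 2*x/(7 + y))
(-4*26 - 4)*H(-10, Q) = (-4*26 - 4)*(2*(-10)/(7 + ⅛)) = (-104 - 4)*(2*(-10)/(57/8)) = -216*(-10)*8/57 = -108*(-160/57) = 5760/19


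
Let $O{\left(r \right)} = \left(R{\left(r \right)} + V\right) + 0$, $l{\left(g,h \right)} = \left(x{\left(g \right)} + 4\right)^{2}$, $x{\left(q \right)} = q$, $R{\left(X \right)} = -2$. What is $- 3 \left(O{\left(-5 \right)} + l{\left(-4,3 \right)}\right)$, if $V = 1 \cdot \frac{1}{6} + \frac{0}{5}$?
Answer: $\frac{11}{2} \approx 5.5$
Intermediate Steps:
$l{\left(g,h \right)} = \left(4 + g\right)^{2}$ ($l{\left(g,h \right)} = \left(g + 4\right)^{2} = \left(4 + g\right)^{2}$)
$V = \frac{1}{6}$ ($V = 1 \cdot \frac{1}{6} + 0 \cdot \frac{1}{5} = \frac{1}{6} + 0 = \frac{1}{6} \approx 0.16667$)
$O{\left(r \right)} = - \frac{11}{6}$ ($O{\left(r \right)} = \left(-2 + \frac{1}{6}\right) + 0 = - \frac{11}{6} + 0 = - \frac{11}{6}$)
$- 3 \left(O{\left(-5 \right)} + l{\left(-4,3 \right)}\right) = - 3 \left(- \frac{11}{6} + \left(4 - 4\right)^{2}\right) = - 3 \left(- \frac{11}{6} + 0^{2}\right) = - 3 \left(- \frac{11}{6} + 0\right) = \left(-3\right) \left(- \frac{11}{6}\right) = \frac{11}{2}$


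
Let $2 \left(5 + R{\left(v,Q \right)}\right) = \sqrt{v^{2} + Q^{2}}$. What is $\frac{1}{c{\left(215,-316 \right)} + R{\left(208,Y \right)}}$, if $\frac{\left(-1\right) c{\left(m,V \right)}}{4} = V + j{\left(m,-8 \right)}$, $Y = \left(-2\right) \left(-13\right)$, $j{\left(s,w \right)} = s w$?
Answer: $\frac{8139}{66232336} - \frac{13 \sqrt{65}}{66232336} \approx 0.0001213$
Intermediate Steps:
$Y = 26$
$c{\left(m,V \right)} = - 4 V + 32 m$ ($c{\left(m,V \right)} = - 4 \left(V + m \left(-8\right)\right) = - 4 \left(V - 8 m\right) = - 4 V + 32 m$)
$R{\left(v,Q \right)} = -5 + \frac{\sqrt{Q^{2} + v^{2}}}{2}$ ($R{\left(v,Q \right)} = -5 + \frac{\sqrt{v^{2} + Q^{2}}}{2} = -5 + \frac{\sqrt{Q^{2} + v^{2}}}{2}$)
$\frac{1}{c{\left(215,-316 \right)} + R{\left(208,Y \right)}} = \frac{1}{\left(\left(-4\right) \left(-316\right) + 32 \cdot 215\right) - \left(5 - \frac{\sqrt{26^{2} + 208^{2}}}{2}\right)} = \frac{1}{\left(1264 + 6880\right) - \left(5 - \frac{\sqrt{676 + 43264}}{2}\right)} = \frac{1}{8144 - \left(5 - \frac{\sqrt{43940}}{2}\right)} = \frac{1}{8144 - \left(5 - \frac{26 \sqrt{65}}{2}\right)} = \frac{1}{8144 - \left(5 - 13 \sqrt{65}\right)} = \frac{1}{8139 + 13 \sqrt{65}}$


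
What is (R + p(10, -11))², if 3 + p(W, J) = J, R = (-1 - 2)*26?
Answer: 8464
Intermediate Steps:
R = -78 (R = -3*26 = -78)
p(W, J) = -3 + J
(R + p(10, -11))² = (-78 + (-3 - 11))² = (-78 - 14)² = (-92)² = 8464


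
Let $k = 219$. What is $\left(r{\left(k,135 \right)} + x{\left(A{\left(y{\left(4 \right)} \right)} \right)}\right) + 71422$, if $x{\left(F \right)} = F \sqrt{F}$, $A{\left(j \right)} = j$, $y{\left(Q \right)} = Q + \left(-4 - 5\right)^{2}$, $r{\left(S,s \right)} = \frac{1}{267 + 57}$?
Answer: $\frac{23140729}{324} + 85 \sqrt{85} \approx 72206.0$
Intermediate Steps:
$r{\left(S,s \right)} = \frac{1}{324}$
$y{\left(Q \right)} = 81 + Q$ ($y{\left(Q \right)} = Q + \left(-9\right)^{2} = Q + 81 = 81 + Q$)
$x{\left(F \right)} = F^{\frac{3}{2}}$
$\left(r{\left(k,135 \right)} + x{\left(A{\left(y{\left(4 \right)} \right)} \right)}\right) + 71422 = \left(\frac{1}{324} + \left(81 + 4\right)^{\frac{3}{2}}\right) + 71422 = \left(\frac{1}{324} + 85^{\frac{3}{2}}\right) + 71422 = \left(\frac{1}{324} + 85 \sqrt{85}\right) + 71422 = \frac{23140729}{324} + 85 \sqrt{85}$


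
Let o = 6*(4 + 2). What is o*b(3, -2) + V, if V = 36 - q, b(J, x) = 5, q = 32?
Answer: 184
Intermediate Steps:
o = 36 (o = 6*6 = 36)
V = 4 (V = 36 - 1*32 = 36 - 32 = 4)
o*b(3, -2) + V = 36*5 + 4 = 180 + 4 = 184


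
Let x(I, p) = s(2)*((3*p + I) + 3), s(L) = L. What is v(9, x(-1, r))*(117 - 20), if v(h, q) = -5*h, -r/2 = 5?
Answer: -4365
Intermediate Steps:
r = -10 (r = -2*5 = -10)
x(I, p) = 6 + 2*I + 6*p (x(I, p) = 2*((3*p + I) + 3) = 2*((I + 3*p) + 3) = 2*(3 + I + 3*p) = 6 + 2*I + 6*p)
v(9, x(-1, r))*(117 - 20) = (-5*9)*(117 - 20) = -45*97 = -4365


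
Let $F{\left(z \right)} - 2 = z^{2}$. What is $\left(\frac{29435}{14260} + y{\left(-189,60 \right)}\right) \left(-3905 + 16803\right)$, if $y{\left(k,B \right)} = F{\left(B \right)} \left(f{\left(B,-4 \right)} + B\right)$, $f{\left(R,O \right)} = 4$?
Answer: $\frac{4240035270607}{1426} \approx 2.9734 \cdot 10^{9}$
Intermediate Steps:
$F{\left(z \right)} = 2 + z^{2}$
$y{\left(k,B \right)} = \left(2 + B^{2}\right) \left(4 + B\right)$
$\left(\frac{29435}{14260} + y{\left(-189,60 \right)}\right) \left(-3905 + 16803\right) = \left(\frac{29435}{14260} + \left(2 + 60^{2}\right) \left(4 + 60\right)\right) \left(-3905 + 16803\right) = \left(29435 \cdot \frac{1}{14260} + \left(2 + 3600\right) 64\right) 12898 = \left(\frac{5887}{2852} + 3602 \cdot 64\right) 12898 = \left(\frac{5887}{2852} + 230528\right) 12898 = \frac{657471743}{2852} \cdot 12898 = \frac{4240035270607}{1426}$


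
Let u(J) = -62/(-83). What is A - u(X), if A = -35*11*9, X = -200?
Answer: -287657/83 ≈ -3465.7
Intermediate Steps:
A = -3465 (A = -385*9 = -3465)
u(J) = 62/83 (u(J) = -62*(-1/83) = 62/83)
A - u(X) = -3465 - 1*62/83 = -3465 - 62/83 = -287657/83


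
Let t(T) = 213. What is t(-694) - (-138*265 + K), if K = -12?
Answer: 36795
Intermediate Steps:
t(-694) - (-138*265 + K) = 213 - (-138*265 - 12) = 213 - (-36570 - 12) = 213 - 1*(-36582) = 213 + 36582 = 36795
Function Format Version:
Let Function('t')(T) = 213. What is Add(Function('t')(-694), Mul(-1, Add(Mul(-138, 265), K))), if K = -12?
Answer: 36795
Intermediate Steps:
Add(Function('t')(-694), Mul(-1, Add(Mul(-138, 265), K))) = Add(213, Mul(-1, Add(Mul(-138, 265), -12))) = Add(213, Mul(-1, Add(-36570, -12))) = Add(213, Mul(-1, -36582)) = Add(213, 36582) = 36795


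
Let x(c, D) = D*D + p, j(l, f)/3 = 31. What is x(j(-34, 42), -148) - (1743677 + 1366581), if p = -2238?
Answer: -3090592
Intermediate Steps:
j(l, f) = 93 (j(l, f) = 3*31 = 93)
x(c, D) = -2238 + D² (x(c, D) = D*D - 2238 = D² - 2238 = -2238 + D²)
x(j(-34, 42), -148) - (1743677 + 1366581) = (-2238 + (-148)²) - (1743677 + 1366581) = (-2238 + 21904) - 1*3110258 = 19666 - 3110258 = -3090592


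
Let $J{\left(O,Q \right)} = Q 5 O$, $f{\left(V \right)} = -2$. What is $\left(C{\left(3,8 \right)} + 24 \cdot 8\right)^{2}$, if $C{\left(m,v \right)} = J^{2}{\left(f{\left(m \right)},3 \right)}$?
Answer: $1192464$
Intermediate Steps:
$J{\left(O,Q \right)} = 5 O Q$ ($J{\left(O,Q \right)} = 5 Q O = 5 O Q$)
$C{\left(m,v \right)} = 900$ ($C{\left(m,v \right)} = \left(5 \left(-2\right) 3\right)^{2} = \left(-30\right)^{2} = 900$)
$\left(C{\left(3,8 \right)} + 24 \cdot 8\right)^{2} = \left(900 + 24 \cdot 8\right)^{2} = \left(900 + 192\right)^{2} = 1092^{2} = 1192464$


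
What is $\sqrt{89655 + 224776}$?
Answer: $19 \sqrt{871} \approx 560.74$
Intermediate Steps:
$\sqrt{89655 + 224776} = \sqrt{314431} = 19 \sqrt{871}$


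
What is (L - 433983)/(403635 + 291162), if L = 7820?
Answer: -426163/694797 ≈ -0.61336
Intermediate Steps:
(L - 433983)/(403635 + 291162) = (7820 - 433983)/(403635 + 291162) = -426163/694797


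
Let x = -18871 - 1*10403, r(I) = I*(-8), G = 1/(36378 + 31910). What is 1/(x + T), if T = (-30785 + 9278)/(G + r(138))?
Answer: -75389951/2205496755558 ≈ -3.4183e-5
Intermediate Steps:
G = 1/68288 ≈ 1.4644e-5
r(I) = -8*I
T = 1468670016/75389951 (T = (-30785 + 9278)/(1/68288 - 8*138) = -21507/(1/68288 - 1104) = -21507/(-75389951/68288) = -21507*(-68288/75389951) = 1468670016/75389951 ≈ 19.481)
x = -29274 (x = -18871 - 10403 = -29274)
1/(x + T) = 1/(-29274 + 1468670016/75389951) = 1/(-2205496755558/75389951) = -75389951/2205496755558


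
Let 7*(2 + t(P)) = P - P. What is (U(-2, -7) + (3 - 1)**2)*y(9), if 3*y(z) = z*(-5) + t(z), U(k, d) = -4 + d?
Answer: 329/3 ≈ 109.67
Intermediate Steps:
t(P) = -2 (t(P) = -2 + (P - P)/7 = -2 + (1/7)*0 = -2 + 0 = -2)
y(z) = -2/3 - 5*z/3 (y(z) = (z*(-5) - 2)/3 = (-5*z - 2)/3 = (-2 - 5*z)/3 = -2/3 - 5*z/3)
(U(-2, -7) + (3 - 1)**2)*y(9) = ((-4 - 7) + (3 - 1)**2)*(-2/3 - 5/3*9) = (-11 + 2**2)*(-2/3 - 15) = (-11 + 4)*(-47/3) = -7*(-47/3) = 329/3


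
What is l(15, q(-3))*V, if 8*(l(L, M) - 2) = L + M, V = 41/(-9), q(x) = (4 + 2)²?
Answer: -2747/72 ≈ -38.153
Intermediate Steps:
q(x) = 36 (q(x) = 6² = 36)
V = -41/9 (V = 41*(-⅑) = -41/9 ≈ -4.5556)
l(L, M) = 2 + L/8 + M/8 (l(L, M) = 2 + (L + M)/8 = 2 + (L/8 + M/8) = 2 + L/8 + M/8)
l(15, q(-3))*V = (2 + (⅛)*15 + (⅛)*36)*(-41/9) = (2 + 15/8 + 9/2)*(-41/9) = (67/8)*(-41/9) = -2747/72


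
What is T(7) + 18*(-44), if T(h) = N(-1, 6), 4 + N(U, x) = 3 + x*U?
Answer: -799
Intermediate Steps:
N(U, x) = -1 + U*x (N(U, x) = -4 + (3 + x*U) = -4 + (3 + U*x) = -1 + U*x)
T(h) = -7 (T(h) = -1 - 1*6 = -1 - 6 = -7)
T(7) + 18*(-44) = -7 + 18*(-44) = -7 - 792 = -799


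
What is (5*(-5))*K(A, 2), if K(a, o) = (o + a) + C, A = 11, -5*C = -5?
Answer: -350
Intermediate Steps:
C = 1 (C = -1/5*(-5) = 1)
K(a, o) = 1 + a + o (K(a, o) = (o + a) + 1 = (a + o) + 1 = 1 + a + o)
(5*(-5))*K(A, 2) = (5*(-5))*(1 + 11 + 2) = -25*14 = -350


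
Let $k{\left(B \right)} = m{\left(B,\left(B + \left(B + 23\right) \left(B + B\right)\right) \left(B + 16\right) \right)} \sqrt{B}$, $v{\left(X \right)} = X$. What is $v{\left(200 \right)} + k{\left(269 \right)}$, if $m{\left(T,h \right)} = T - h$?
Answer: $200 - 44848756 \sqrt{269} \approx -7.3557 \cdot 10^{8}$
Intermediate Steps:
$k{\left(B \right)} = \sqrt{B} \left(B - \left(16 + B\right) \left(B + 2 B \left(23 + B\right)\right)\right)$ ($k{\left(B \right)} = \left(B - \left(B + \left(B + 23\right) \left(B + B\right)\right) \left(B + 16\right)\right) \sqrt{B} = \left(B - \left(B + \left(23 + B\right) 2 B\right) \left(16 + B\right)\right) \sqrt{B} = \left(B - \left(B + 2 B \left(23 + B\right)\right) \left(16 + B\right)\right) \sqrt{B} = \left(B - \left(16 + B\right) \left(B + 2 B \left(23 + B\right)\right)\right) \sqrt{B} = \sqrt{B} \left(B - \left(16 + B\right) \left(B + 2 B \left(23 + B\right)\right)\right)$)
$v{\left(200 \right)} + k{\left(269 \right)} = 200 + 269^{\frac{3}{2}} \left(-751 - 21251 - 2 \cdot 269^{2}\right) = 200 + 269 \sqrt{269} \left(-751 - 21251 - 144722\right) = 200 + 269 \sqrt{269} \left(-166724\right) = 200 - 44848756 \sqrt{269}$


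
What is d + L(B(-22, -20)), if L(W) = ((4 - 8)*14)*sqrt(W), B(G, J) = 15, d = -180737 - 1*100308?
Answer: -281045 - 56*sqrt(15) ≈ -2.8126e+5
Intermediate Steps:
d = -281045 (d = -180737 - 100308 = -281045)
L(W) = -56*sqrt(W) (L(W) = (-4*14)*sqrt(W) = -56*sqrt(W))
d + L(B(-22, -20)) = -281045 - 56*sqrt(15)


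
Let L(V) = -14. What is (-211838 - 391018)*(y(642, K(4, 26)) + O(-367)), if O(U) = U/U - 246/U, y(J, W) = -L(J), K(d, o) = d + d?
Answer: -3467024856/367 ≈ -9.4469e+6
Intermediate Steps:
K(d, o) = 2*d
y(J, W) = 14 (y(J, W) = -1*(-14) = 14)
O(U) = 1 - 246/U
(-211838 - 391018)*(y(642, K(4, 26)) + O(-367)) = (-211838 - 391018)*(14 + (-246 - 367)/(-367)) = -602856*(14 - 1/367*(-613)) = -602856*(14 + 613/367) = -602856*5751/367 = -3467024856/367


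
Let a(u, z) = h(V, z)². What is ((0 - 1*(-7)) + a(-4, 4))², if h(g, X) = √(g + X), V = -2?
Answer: 81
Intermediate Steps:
h(g, X) = √(X + g)
a(u, z) = -2 + z (a(u, z) = (√(z - 2))² = (√(-2 + z))² = -2 + z)
((0 - 1*(-7)) + a(-4, 4))² = ((0 - 1*(-7)) + (-2 + 4))² = ((0 + 7) + 2)² = (7 + 2)² = 9² = 81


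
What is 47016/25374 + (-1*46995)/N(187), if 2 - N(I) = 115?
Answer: 199627323/477877 ≈ 417.74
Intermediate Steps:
N(I) = -113 (N(I) = 2 - 1*115 = 2 - 115 = -113)
47016/25374 + (-1*46995)/N(187) = 47016/25374 - 1*46995/(-113) = 47016*(1/25374) - 46995*(-1/113) = 7836/4229 + 46995/113 = 199627323/477877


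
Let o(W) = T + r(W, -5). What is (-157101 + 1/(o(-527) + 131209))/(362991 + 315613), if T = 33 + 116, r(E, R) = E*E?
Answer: -1691262547/7305475646 ≈ -0.23151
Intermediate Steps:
r(E, R) = E²
T = 149
o(W) = 149 + W²
(-157101 + 1/(o(-527) + 131209))/(362991 + 315613) = (-157101 + 1/((149 + (-527)²) + 131209))/(362991 + 315613) = (-157101 + 1/((149 + 277729) + 131209))/678604 = (-157101 + 1/(277878 + 131209))*(1/678604) = (-157101 + 1/409087)*(1/678604) = -64267976786/409087*1/678604 = -1691262547/7305475646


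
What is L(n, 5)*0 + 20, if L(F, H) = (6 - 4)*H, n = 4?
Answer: 20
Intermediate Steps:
L(F, H) = 2*H
L(n, 5)*0 + 20 = (2*5)*0 + 20 = 10*0 + 20 = 0 + 20 = 20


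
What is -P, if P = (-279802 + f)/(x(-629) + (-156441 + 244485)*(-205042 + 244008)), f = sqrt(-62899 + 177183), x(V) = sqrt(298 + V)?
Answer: (279802 - 2*sqrt(28571))/(3430722504 + I*sqrt(331)) ≈ 8.1459e-5 - 4.3198e-13*I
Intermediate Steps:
f = 2*sqrt(28571) (f = sqrt(114284) = 2*sqrt(28571) ≈ 338.06)
P = (-279802 + 2*sqrt(28571))/(3430722504 + I*sqrt(331)) (P = (-279802 + 2*sqrt(28571))/(sqrt(298 - 629) + (-156441 + 244485)*(-205042 + 244008)) = (-279802 + 2*sqrt(28571))/(sqrt(-331) + 88044*38966) = (-279802 + 2*sqrt(28571))/(I*sqrt(331) + 3430722504) = (-279802 + 2*sqrt(28571))/(3430722504 + I*sqrt(331)) ≈ -8.1459e-5 + 4.3198e-13*I)
-P = -(-1)*(279802 - 2*sqrt(28571))/(3430722504 + I*sqrt(331)) = (279802 - 2*sqrt(28571))/(3430722504 + I*sqrt(331))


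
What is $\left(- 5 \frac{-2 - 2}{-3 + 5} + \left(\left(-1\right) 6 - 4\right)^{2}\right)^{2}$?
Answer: $12100$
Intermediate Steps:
$\left(- 5 \frac{-2 - 2}{-3 + 5} + \left(\left(-1\right) 6 - 4\right)^{2}\right)^{2} = \left(- 5 \left(- \frac{4}{2}\right) + \left(-6 - 4\right)^{2}\right)^{2} = \left(- 5 \left(\left(-4\right) \frac{1}{2}\right) + \left(-10\right)^{2}\right)^{2} = \left(\left(-5\right) \left(-2\right) + 100\right)^{2} = \left(10 + 100\right)^{2} = 110^{2} = 12100$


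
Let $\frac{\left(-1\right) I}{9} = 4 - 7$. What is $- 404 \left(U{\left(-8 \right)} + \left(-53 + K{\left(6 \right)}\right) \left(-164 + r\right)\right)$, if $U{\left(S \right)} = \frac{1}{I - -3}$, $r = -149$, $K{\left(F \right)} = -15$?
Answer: $- \frac{128981242}{15} \approx -8.5988 \cdot 10^{6}$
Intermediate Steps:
$I = 27$ ($I = - 9 \left(4 - 7\right) = \left(-9\right) \left(-3\right) = 27$)
$U{\left(S \right)} = \frac{1}{30}$ ($U{\left(S \right)} = \frac{1}{27 - -3} = \frac{1}{27 + \left(11 - 8\right)} = \frac{1}{27 + 3} = \frac{1}{30}$)
$- 404 \left(U{\left(-8 \right)} + \left(-53 + K{\left(6 \right)}\right) \left(-164 + r\right)\right) = - 404 \left(\frac{1}{30} + \left(-53 - 15\right) \left(-164 - 149\right)\right) = - 404 \left(\frac{1}{30} - -21284\right) = - 404 \left(\frac{1}{30} + 21284\right) = \left(-404\right) \frac{638521}{30} = - \frac{128981242}{15}$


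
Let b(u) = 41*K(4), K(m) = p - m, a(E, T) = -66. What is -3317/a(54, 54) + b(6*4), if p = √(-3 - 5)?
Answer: -7507/66 + 82*I*√2 ≈ -113.74 + 115.97*I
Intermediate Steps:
p = 2*I*√2 (p = √(-8) = 2*I*√2 ≈ 2.8284*I)
K(m) = -m + 2*I*√2 (K(m) = 2*I*√2 - m = -m + 2*I*√2)
b(u) = -164 + 82*I*√2 (b(u) = 41*(-1*4 + 2*I*√2) = 41*(-4 + 2*I*√2) = -164 + 82*I*√2)
-3317/a(54, 54) + b(6*4) = -3317/(-66) + (-164 + 82*I*√2) = -3317*(-1/66) + (-164 + 82*I*√2) = 3317/66 + (-164 + 82*I*√2) = -7507/66 + 82*I*√2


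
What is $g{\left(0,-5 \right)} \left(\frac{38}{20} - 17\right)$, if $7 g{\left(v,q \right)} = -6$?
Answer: $\frac{453}{35} \approx 12.943$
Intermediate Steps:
$g{\left(v,q \right)} = - \frac{6}{7}$ ($g{\left(v,q \right)} = \frac{1}{7} \left(-6\right) = - \frac{6}{7}$)
$g{\left(0,-5 \right)} \left(\frac{38}{20} - 17\right) = - \frac{6 \left(\frac{38}{20} - 17\right)}{7} = - \frac{6 \left(38 \cdot \frac{1}{20} - 17\right)}{7} = - \frac{6 \left(\frac{19}{10} - 17\right)}{7} = \left(- \frac{6}{7}\right) \left(- \frac{151}{10}\right) = \frac{453}{35}$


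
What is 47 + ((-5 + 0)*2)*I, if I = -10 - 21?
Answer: 357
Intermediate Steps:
I = -31
47 + ((-5 + 0)*2)*I = 47 + ((-5 + 0)*2)*(-31) = 47 - 5*2*(-31) = 47 - 10*(-31) = 47 + 310 = 357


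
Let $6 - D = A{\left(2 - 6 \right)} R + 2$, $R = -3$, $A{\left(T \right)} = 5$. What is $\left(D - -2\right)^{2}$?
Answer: $441$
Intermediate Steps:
$D = 19$ ($D = 6 - \left(5 \left(-3\right) + 2\right) = 6 - \left(-15 + 2\right) = 6 - -13 = 6 + 13 = 19$)
$\left(D - -2\right)^{2} = \left(19 - -2\right)^{2} = \left(19 + 2\right)^{2} = 21^{2} = 441$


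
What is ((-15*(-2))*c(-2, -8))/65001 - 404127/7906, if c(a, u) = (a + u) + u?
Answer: -8757642789/171299302 ≈ -51.125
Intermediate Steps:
c(a, u) = a + 2*u
((-15*(-2))*c(-2, -8))/65001 - 404127/7906 = ((-15*(-2))*(-2 + 2*(-8)))/65001 - 404127/7906 = (30*(-2 - 16))*(1/65001) - 404127*1/7906 = (30*(-18))*(1/65001) - 404127/7906 = -540*1/65001 - 404127/7906 = -180/21667 - 404127/7906 = -8757642789/171299302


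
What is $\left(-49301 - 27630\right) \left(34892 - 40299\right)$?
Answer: $415965917$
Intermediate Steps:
$\left(-49301 - 27630\right) \left(34892 - 40299\right) = \left(-76931\right) \left(-5407\right) = 415965917$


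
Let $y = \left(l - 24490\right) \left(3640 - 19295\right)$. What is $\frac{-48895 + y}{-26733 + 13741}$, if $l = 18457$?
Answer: $- \frac{11799715}{1624} \approx -7265.8$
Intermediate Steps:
$y = 94446615$ ($y = \left(18457 - 24490\right) \left(3640 - 19295\right) = \left(-6033\right) \left(-15655\right) = 94446615$)
$\frac{-48895 + y}{-26733 + 13741} = \frac{-48895 + 94446615}{-26733 + 13741} = \frac{94397720}{-12992} = 94397720 \left(- \frac{1}{12992}\right) = - \frac{11799715}{1624}$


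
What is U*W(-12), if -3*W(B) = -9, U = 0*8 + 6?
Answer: 18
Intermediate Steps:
U = 6 (U = 0 + 6 = 6)
W(B) = 3 (W(B) = -⅓*(-9) = 3)
U*W(-12) = 6*3 = 18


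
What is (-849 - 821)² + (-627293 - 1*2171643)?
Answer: -10036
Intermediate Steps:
(-849 - 821)² + (-627293 - 1*2171643) = (-1670)² + (-627293 - 2171643) = 2788900 - 2798936 = -10036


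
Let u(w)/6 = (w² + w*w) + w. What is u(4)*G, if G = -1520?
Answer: -328320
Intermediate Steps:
u(w) = 6*w + 12*w² (u(w) = 6*((w² + w*w) + w) = 6*((w² + w²) + w) = 6*(2*w² + w) = 6*(w + 2*w²) = 6*w + 12*w²)
u(4)*G = (6*4*(1 + 2*4))*(-1520) = (6*4*(1 + 8))*(-1520) = (6*4*9)*(-1520) = 216*(-1520) = -328320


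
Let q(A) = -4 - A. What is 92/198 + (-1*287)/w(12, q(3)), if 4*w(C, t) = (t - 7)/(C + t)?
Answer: 40636/99 ≈ 410.46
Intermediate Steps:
w(C, t) = (-7 + t)/(4*(C + t)) (w(C, t) = ((t - 7)/(C + t))/4 = ((-7 + t)/(C + t))/4 = (-7 + t)/(4*(C + t)))
92/198 + (-1*287)/w(12, q(3)) = 92/198 + (-1*287)/(((-7 + (-4 - 1*3))/(4*(12 + (-4 - 1*3))))) = 92*(1/198) - 287*4*(12 + (-4 - 3))/(-7 + (-4 - 3)) = 46/99 - 287*4*(12 - 7)/(-7 - 7) = 46/99 - 287/((1/4)*(-14)/5) = 46/99 - 287/((1/4)*(1/5)*(-14)) = 46/99 - 287/(-7/10) = 46/99 - 287*(-10/7) = 46/99 + 410 = 40636/99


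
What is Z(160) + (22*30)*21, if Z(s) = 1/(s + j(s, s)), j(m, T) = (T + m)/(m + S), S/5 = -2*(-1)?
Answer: 38142737/2752 ≈ 13860.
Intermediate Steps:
S = 10 (S = 5*(-2*(-1)) = 5*2 = 10)
j(m, T) = (T + m)/(10 + m) (j(m, T) = (T + m)/(m + 10) = (T + m)/(10 + m))
Z(s) = 1/(s + 2*s/(10 + s)) (Z(s) = 1/(s + (s + s)/(10 + s)) = 1/(s + (2*s)/(10 + s)) = 1/(s + 2*s/(10 + s)))
Z(160) + (22*30)*21 = (10 + 160)/(160*(12 + 160)) + (22*30)*21 = (1/160)*170/172 + 660*21 = (1/160)*(1/172)*170 + 13860 = 17/2752 + 13860 = 38142737/2752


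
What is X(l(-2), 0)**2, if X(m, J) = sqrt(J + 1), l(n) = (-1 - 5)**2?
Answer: 1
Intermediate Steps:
l(n) = 36 (l(n) = (-6)**2 = 36)
X(m, J) = sqrt(1 + J)
X(l(-2), 0)**2 = (sqrt(1 + 0))**2 = (sqrt(1))**2 = 1**2 = 1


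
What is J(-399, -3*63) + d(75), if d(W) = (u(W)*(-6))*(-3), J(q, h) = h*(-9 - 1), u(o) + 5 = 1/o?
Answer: 45006/25 ≈ 1800.2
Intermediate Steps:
u(o) = -5 + 1/o
J(q, h) = -10*h (J(q, h) = h*(-10) = -10*h)
d(W) = -90 + 18/W (d(W) = ((-5 + 1/W)*(-6))*(-3) = (30 - 6/W)*(-3) = -90 + 18/W)
J(-399, -3*63) + d(75) = -(-30)*63 + (-90 + 18/75) = -10*(-189) + (-90 + 18*(1/75)) = 1890 + (-90 + 6/25) = 1890 - 2244/25 = 45006/25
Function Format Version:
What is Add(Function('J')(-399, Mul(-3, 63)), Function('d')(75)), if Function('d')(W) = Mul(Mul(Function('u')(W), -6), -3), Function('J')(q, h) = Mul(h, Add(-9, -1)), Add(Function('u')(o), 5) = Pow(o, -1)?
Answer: Rational(45006, 25) ≈ 1800.2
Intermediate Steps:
Function('u')(o) = Add(-5, Pow(o, -1))
Function('J')(q, h) = Mul(-10, h) (Function('J')(q, h) = Mul(h, -10) = Mul(-10, h))
Function('d')(W) = Add(-90, Mul(18, Pow(W, -1))) (Function('d')(W) = Mul(Mul(Add(-5, Pow(W, -1)), -6), -3) = Mul(Add(30, Mul(-6, Pow(W, -1))), -3) = Add(-90, Mul(18, Pow(W, -1))))
Add(Function('J')(-399, Mul(-3, 63)), Function('d')(75)) = Add(Mul(-10, Mul(-3, 63)), Add(-90, Mul(18, Pow(75, -1)))) = Add(Mul(-10, -189), Add(-90, Mul(18, Rational(1, 75)))) = Add(1890, Add(-90, Rational(6, 25))) = Add(1890, Rational(-2244, 25)) = Rational(45006, 25)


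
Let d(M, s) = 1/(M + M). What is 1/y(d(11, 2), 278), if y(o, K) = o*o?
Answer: 484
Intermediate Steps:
d(M, s) = 1/(2*M)
y(o, K) = o**2
1/y(d(11, 2), 278) = 1/(((1/2)/11)**2) = 1/(((1/2)*(1/11))**2) = 1/((1/22)**2) = 1/(1/484) = 484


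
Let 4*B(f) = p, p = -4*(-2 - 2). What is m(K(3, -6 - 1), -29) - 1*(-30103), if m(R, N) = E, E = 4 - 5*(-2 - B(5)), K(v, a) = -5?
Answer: 30137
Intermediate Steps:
p = 16 (p = -4*(-4) = 16)
B(f) = 4 (B(f) = (1/4)*16 = 4)
E = 34 (E = 4 - 5*(-2 - 1*4) = 4 - 5*(-2 - 4) = 4 - 5*(-6) = 4 + 30 = 34)
m(R, N) = 34
m(K(3, -6 - 1), -29) - 1*(-30103) = 34 - 1*(-30103) = 34 + 30103 = 30137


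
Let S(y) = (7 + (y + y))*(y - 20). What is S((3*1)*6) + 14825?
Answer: 14739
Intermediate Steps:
S(y) = (-20 + y)*(7 + 2*y) (S(y) = (7 + 2*y)*(-20 + y) = (-20 + y)*(7 + 2*y))
S((3*1)*6) + 14825 = (-140 - 33*3*1*6 + 2*((3*1)*6)**2) + 14825 = (-140 - 99*6 + 2*(3*6)**2) + 14825 = (-140 - 33*18 + 2*18**2) + 14825 = (-140 - 594 + 2*324) + 14825 = (-140 - 594 + 648) + 14825 = -86 + 14825 = 14739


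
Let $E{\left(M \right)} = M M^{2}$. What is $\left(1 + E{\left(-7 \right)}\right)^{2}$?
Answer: $116964$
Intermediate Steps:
$E{\left(M \right)} = M^{3}$
$\left(1 + E{\left(-7 \right)}\right)^{2} = \left(1 + \left(-7\right)^{3}\right)^{2} = \left(1 - 343\right)^{2} = \left(-342\right)^{2} = 116964$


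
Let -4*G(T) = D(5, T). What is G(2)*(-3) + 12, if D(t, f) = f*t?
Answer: 39/2 ≈ 19.500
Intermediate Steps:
G(T) = -5*T/4 (G(T) = -T*5/4 = -5*T/4)
G(2)*(-3) + 12 = -5/4*2*(-3) + 12 = -5/2*(-3) + 12 = 15/2 + 12 = 39/2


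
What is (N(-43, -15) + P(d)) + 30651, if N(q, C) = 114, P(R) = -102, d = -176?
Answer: 30663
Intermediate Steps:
(N(-43, -15) + P(d)) + 30651 = (114 - 102) + 30651 = 12 + 30651 = 30663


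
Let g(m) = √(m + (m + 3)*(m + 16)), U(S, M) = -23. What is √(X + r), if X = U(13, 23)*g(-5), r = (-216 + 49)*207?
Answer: √(-34569 - 69*I*√3) ≈ 0.3214 - 185.93*I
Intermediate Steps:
g(m) = √(m + (3 + m)*(16 + m))
r = -34569 (r = -167*207 = -34569)
X = -69*I*√3 (X = -23*√(48 + (-5)² + 20*(-5)) = -23*√(48 + 25 - 100) = -69*I*√3 ≈ -119.51*I)
√(X + r) = √(-69*I*√3 - 34569) = √(-34569 - 69*I*√3)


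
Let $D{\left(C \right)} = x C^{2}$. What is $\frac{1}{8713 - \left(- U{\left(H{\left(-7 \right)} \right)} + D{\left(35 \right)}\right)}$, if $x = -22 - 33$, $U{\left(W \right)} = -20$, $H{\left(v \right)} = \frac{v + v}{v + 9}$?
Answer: $\frac{1}{76068} \approx 1.3146 \cdot 10^{-5}$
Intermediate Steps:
$H{\left(v \right)} = \frac{2 v}{9 + v}$
$x = -55$
$D{\left(C \right)} = - 55 C^{2}$
$\frac{1}{8713 - \left(- U{\left(H{\left(-7 \right)} \right)} + D{\left(35 \right)}\right)} = \frac{1}{8713 - \left(20 - 55 \cdot 35^{2}\right)} = \frac{1}{8713 - \left(20 - 67375\right)} = \frac{1}{8713 - -67355} = \frac{1}{8713 + \left(-20 + 67375\right)} = \frac{1}{8713 + 67355} = \frac{1}{76068}$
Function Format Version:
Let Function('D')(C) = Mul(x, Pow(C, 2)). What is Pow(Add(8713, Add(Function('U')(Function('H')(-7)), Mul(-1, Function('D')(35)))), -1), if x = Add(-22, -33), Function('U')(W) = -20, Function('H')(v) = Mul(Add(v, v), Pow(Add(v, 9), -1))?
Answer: Rational(1, 76068) ≈ 1.3146e-5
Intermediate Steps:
Function('H')(v) = Mul(2, v, Pow(Add(9, v), -1)) (Function('H')(v) = Mul(Mul(2, v), Pow(Add(9, v), -1)) = Mul(2, v, Pow(Add(9, v), -1)))
x = -55
Function('D')(C) = Mul(-55, Pow(C, 2))
Pow(Add(8713, Add(Function('U')(Function('H')(-7)), Mul(-1, Function('D')(35)))), -1) = Pow(Add(8713, Add(-20, Mul(-1, Mul(-55, Pow(35, 2))))), -1) = Pow(Add(8713, Add(-20, Mul(-1, Mul(-55, 1225)))), -1) = Pow(Add(8713, Add(-20, Mul(-1, -67375))), -1) = Pow(Add(8713, Add(-20, 67375)), -1) = Pow(Add(8713, 67355), -1) = Pow(76068, -1) = Rational(1, 76068)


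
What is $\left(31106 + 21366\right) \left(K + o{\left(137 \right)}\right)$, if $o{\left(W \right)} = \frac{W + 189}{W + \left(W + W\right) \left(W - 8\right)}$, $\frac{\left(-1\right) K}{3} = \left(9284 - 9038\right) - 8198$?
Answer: $\frac{6345234873904}{5069} \approx 1.2518 \cdot 10^{9}$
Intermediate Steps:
$K = 23856$ ($K = - 3 \left(\left(9284 - 9038\right) - 8198\right) = - 3 \left(246 - 8198\right) = \left(-3\right) \left(-7952\right) = 23856$)
$o{\left(W \right)} = \frac{189 + W}{W + 2 W \left(-8 + W\right)}$
$\left(31106 + 21366\right) \left(K + o{\left(137 \right)}\right) = \left(31106 + 21366\right) \left(23856 + \frac{189 + 137}{137 \left(-15 + 2 \cdot 137\right)}\right) = 52472 \left(23856 + \frac{1}{137} \frac{1}{-15 + 274} \cdot 326\right) = 52472 \left(23856 + \frac{1}{137} \cdot \frac{1}{259} \cdot 326\right) = 52472 \left(23856 + \frac{326}{35483}\right) = 52472 \cdot \frac{846482774}{35483} = \frac{6345234873904}{5069}$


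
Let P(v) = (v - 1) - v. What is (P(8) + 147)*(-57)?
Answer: -8322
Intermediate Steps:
P(v) = -1 (P(v) = (-1 + v) - v = -1)
(P(8) + 147)*(-57) = (-1 + 147)*(-57) = 146*(-57) = -8322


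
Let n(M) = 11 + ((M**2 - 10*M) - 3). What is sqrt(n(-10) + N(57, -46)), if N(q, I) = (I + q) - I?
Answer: sqrt(265) ≈ 16.279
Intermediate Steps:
N(q, I) = q
n(M) = 8 + M**2 - 10*M (n(M) = 11 + (-3 + M**2 - 10*M) = 8 + M**2 - 10*M)
sqrt(n(-10) + N(57, -46)) = sqrt((8 + (-10)**2 - 10*(-10)) + 57) = sqrt((8 + 100 + 100) + 57) = sqrt(208 + 57) = sqrt(265)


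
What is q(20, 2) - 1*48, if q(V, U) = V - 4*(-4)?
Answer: -12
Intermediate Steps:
q(V, U) = 16 + V (q(V, U) = V + 16 = 16 + V)
q(20, 2) - 1*48 = (16 + 20) - 1*48 = 36 - 48 = -12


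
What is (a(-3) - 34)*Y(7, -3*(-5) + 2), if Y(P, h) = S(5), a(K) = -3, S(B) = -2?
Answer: 74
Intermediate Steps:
Y(P, h) = -2
(a(-3) - 34)*Y(7, -3*(-5) + 2) = (-3 - 34)*(-2) = -37*(-2) = 74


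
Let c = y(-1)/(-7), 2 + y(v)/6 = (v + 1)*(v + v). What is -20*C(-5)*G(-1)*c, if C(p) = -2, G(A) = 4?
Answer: 1920/7 ≈ 274.29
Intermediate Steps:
y(v) = -12 + 12*v*(1 + v) (y(v) = -12 + 6*((v + 1)*(v + v)) = -12 + 6*((1 + v)*(2*v)) = -12 + 6*(2*v*(1 + v)) = -12 + 12*v*(1 + v))
c = 12/7 (c = (-12 + 12*(-1) + 12*(-1)²)/(-7) = (-12 - 12 + 12*1)*(-⅐) = (-12 - 12 + 12)*(-⅐) = -12*(-⅐) = 12/7 ≈ 1.7143)
-20*C(-5)*G(-1)*c = -20*(-2*4)*12/7 = -(-160)*12/7 = -20*(-96/7) = 1920/7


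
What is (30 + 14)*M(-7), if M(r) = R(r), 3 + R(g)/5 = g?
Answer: -2200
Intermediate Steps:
R(g) = -15 + 5*g
M(r) = -15 + 5*r
(30 + 14)*M(-7) = (30 + 14)*(-15 + 5*(-7)) = 44*(-15 - 35) = 44*(-50) = -2200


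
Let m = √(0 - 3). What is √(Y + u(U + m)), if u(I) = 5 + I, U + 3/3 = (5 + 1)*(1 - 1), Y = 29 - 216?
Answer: √(-183 + I*√3) ≈ 0.06402 + 13.528*I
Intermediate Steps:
Y = -187
m = I*√3 (m = √(-3) = I*√3 ≈ 1.732*I)
U = -1 (U = -1 + (5 + 1)*(1 - 1) = -1 + 6*0 = -1 + 0 = -1)
√(Y + u(U + m)) = √(-187 + (5 + (-1 + I*√3))) = √(-187 + (4 + I*√3)) = √(-183 + I*√3)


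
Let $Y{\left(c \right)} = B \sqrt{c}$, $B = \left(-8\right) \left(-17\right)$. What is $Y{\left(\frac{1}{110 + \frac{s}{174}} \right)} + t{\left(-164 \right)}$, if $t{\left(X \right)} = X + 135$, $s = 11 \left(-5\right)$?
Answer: $-29 + \frac{136 \sqrt{3320790}}{19085} \approx -16.014$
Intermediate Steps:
$s = -55$
$t{\left(X \right)} = 135 + X$
$B = 136$
$Y{\left(c \right)} = 136 \sqrt{c}$
$Y{\left(\frac{1}{110 + \frac{s}{174}} \right)} + t{\left(-164 \right)} = 136 \sqrt{\frac{1}{110 - \frac{55}{174}}} + \left(135 - 164\right) = 136 \sqrt{\frac{1}{110 - \frac{55}{174}}} - 29 = 136 \sqrt{\frac{1}{\frac{19085}{174}}} - 29 = 136 \sqrt{\frac{174}{19085}} - 29 = 136 \frac{\sqrt{3320790}}{19085} - 29 = \frac{136 \sqrt{3320790}}{19085} - 29 = -29 + \frac{136 \sqrt{3320790}}{19085}$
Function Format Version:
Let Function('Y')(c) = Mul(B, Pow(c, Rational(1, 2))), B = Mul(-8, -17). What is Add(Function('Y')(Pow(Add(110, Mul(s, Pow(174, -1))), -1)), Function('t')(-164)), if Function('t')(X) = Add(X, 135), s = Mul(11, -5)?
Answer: Add(-29, Mul(Rational(136, 19085), Pow(3320790, Rational(1, 2)))) ≈ -16.014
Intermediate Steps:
s = -55
Function('t')(X) = Add(135, X)
B = 136
Function('Y')(c) = Mul(136, Pow(c, Rational(1, 2)))
Add(Function('Y')(Pow(Add(110, Mul(s, Pow(174, -1))), -1)), Function('t')(-164)) = Add(Mul(136, Pow(Pow(Add(110, Mul(-55, Pow(174, -1))), -1), Rational(1, 2))), Add(135, -164)) = Add(Mul(136, Pow(Pow(Add(110, Mul(-55, Rational(1, 174))), -1), Rational(1, 2))), -29) = Add(Mul(136, Pow(Pow(Add(110, Rational(-55, 174)), -1), Rational(1, 2))), -29) = Add(Mul(136, Pow(Pow(Rational(19085, 174), -1), Rational(1, 2))), -29) = Add(Mul(136, Pow(Rational(174, 19085), Rational(1, 2))), -29) = Add(Mul(136, Mul(Rational(1, 19085), Pow(3320790, Rational(1, 2)))), -29) = Add(Mul(Rational(136, 19085), Pow(3320790, Rational(1, 2))), -29) = Add(-29, Mul(Rational(136, 19085), Pow(3320790, Rational(1, 2))))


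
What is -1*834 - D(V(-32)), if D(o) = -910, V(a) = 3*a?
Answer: 76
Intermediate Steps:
-1*834 - D(V(-32)) = -1*834 - 1*(-910) = -834 + 910 = 76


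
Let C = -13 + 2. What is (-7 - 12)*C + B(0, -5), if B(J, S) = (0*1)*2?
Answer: 209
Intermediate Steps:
B(J, S) = 0 (B(J, S) = 0*2 = 0)
C = -11
(-7 - 12)*C + B(0, -5) = (-7 - 12)*(-11) + 0 = -19*(-11) + 0 = 209 + 0 = 209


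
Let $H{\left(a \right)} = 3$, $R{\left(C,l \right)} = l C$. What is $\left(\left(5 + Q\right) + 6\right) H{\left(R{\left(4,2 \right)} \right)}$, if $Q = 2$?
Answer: $39$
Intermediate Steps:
$R{\left(C,l \right)} = C l$
$\left(\left(5 + Q\right) + 6\right) H{\left(R{\left(4,2 \right)} \right)} = \left(\left(5 + 2\right) + 6\right) 3 = \left(7 + 6\right) 3 = 13 \cdot 3 = 39$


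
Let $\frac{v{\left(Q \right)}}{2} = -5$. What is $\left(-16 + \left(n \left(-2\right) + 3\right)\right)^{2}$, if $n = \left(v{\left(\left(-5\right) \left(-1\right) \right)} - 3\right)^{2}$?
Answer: $123201$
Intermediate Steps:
$v{\left(Q \right)} = -10$ ($v{\left(Q \right)} = 2 \left(-5\right) = -10$)
$n = 169$ ($n = \left(-10 - 3\right)^{2} = \left(-13\right)^{2} = 169$)
$\left(-16 + \left(n \left(-2\right) + 3\right)\right)^{2} = \left(-16 + \left(169 \left(-2\right) + 3\right)\right)^{2} = \left(-16 + \left(-338 + 3\right)\right)^{2} = \left(-16 - 335\right)^{2} = \left(-351\right)^{2} = 123201$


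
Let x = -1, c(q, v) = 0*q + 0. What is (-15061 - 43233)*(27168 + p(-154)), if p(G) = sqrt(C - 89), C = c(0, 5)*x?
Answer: -1583731392 - 58294*I*sqrt(89) ≈ -1.5837e+9 - 5.4994e+5*I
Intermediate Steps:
c(q, v) = 0 (c(q, v) = 0 + 0 = 0)
C = 0 (C = 0*(-1) = 0)
p(G) = I*sqrt(89) (p(G) = sqrt(0 - 89) = sqrt(-89) = I*sqrt(89))
(-15061 - 43233)*(27168 + p(-154)) = (-15061 - 43233)*(27168 + I*sqrt(89)) = -58294*(27168 + I*sqrt(89)) = -1583731392 - 58294*I*sqrt(89)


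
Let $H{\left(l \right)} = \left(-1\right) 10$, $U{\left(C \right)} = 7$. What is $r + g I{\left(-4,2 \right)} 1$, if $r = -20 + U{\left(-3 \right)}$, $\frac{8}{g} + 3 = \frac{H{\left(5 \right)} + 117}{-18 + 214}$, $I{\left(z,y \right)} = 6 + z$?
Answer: $- \frac{9389}{481} \approx -19.52$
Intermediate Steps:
$H{\left(l \right)} = -10$
$g = - \frac{1568}{481}$ ($g = \frac{8}{-3 + \frac{-10 + 117}{-18 + 214}} = \frac{8}{-3 + \frac{107}{196}} = \frac{8}{- \frac{481}{196}} = 8 \left(- \frac{196}{481}\right) = - \frac{1568}{481} \approx -3.2599$)
$r = -13$ ($r = -20 + 7 = -13$)
$r + g I{\left(-4,2 \right)} 1 = -13 - \frac{1568 \left(6 - 4\right) 1}{481} = -13 - \frac{1568 \cdot 2 \cdot 1}{481} = -13 - \frac{3136}{481} = - \frac{9389}{481}$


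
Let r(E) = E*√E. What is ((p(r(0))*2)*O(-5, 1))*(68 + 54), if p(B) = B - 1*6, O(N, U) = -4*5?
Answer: 29280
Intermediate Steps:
r(E) = E^(3/2)
O(N, U) = -20
p(B) = -6 + B (p(B) = B - 6 = -6 + B)
((p(r(0))*2)*O(-5, 1))*(68 + 54) = (((-6 + 0^(3/2))*2)*(-20))*(68 + 54) = (((-6 + 0)*2)*(-20))*122 = (-6*2*(-20))*122 = -12*(-20)*122 = 240*122 = 29280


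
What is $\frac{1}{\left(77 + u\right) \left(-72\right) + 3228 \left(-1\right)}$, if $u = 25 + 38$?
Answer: $- \frac{1}{13308} \approx -7.5143 \cdot 10^{-5}$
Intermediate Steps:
$u = 63$
$\frac{1}{\left(77 + u\right) \left(-72\right) + 3228 \left(-1\right)} = \frac{1}{\left(77 + 63\right) \left(-72\right) + 3228 \left(-1\right)} = \frac{1}{140 \left(-72\right) - 3228} = \frac{1}{-10080 - 3228} = \frac{1}{-13308} = - \frac{1}{13308}$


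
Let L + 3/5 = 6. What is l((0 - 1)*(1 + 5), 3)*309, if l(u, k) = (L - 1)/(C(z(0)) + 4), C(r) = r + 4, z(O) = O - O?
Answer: 3399/20 ≈ 169.95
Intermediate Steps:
z(O) = 0
L = 27/5 (L = -3/5 + 6 = 27/5 ≈ 5.4000)
C(r) = 4 + r
l(u, k) = 11/20 (l(u, k) = (27/5 - 1)/((4 + 0) + 4) = 22/(5*(4 + 4)) = (22/5)/8 = (22/5)*(1/8) = 11/20)
l((0 - 1)*(1 + 5), 3)*309 = (11/20)*309 = 3399/20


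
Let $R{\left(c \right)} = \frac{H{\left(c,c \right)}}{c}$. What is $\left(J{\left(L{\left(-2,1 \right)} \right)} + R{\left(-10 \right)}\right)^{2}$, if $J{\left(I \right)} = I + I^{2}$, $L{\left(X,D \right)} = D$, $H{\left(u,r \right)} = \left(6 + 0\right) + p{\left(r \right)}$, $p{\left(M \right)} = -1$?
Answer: $\frac{9}{4} \approx 2.25$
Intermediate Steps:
$H{\left(u,r \right)} = 5$ ($H{\left(u,r \right)} = \left(6 + 0\right) - 1 = 6 - 1 = 5$)
$R{\left(c \right)} = \frac{5}{c}$
$\left(J{\left(L{\left(-2,1 \right)} \right)} + R{\left(-10 \right)}\right)^{2} = \left(1 \left(1 + 1\right) + \frac{5}{-10}\right)^{2} = \left(1 \cdot 2 + 5 \left(- \frac{1}{10}\right)\right)^{2} = \left(2 - \frac{1}{2}\right)^{2} = \left(\frac{3}{2}\right)^{2} = \frac{9}{4}$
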